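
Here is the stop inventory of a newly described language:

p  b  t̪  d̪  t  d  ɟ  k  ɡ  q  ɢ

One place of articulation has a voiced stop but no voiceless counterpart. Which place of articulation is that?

palatal

place of articulation  voiceless  voiced  
bilabial          p         b       
dental            t̪        d̪      
alveolar          t         d       
palatal           —         ɟ       
velar             k         ɡ       
uvular            q         ɢ       
Every place of articulation has a voiceless member except palatal, where /c/ would be expected.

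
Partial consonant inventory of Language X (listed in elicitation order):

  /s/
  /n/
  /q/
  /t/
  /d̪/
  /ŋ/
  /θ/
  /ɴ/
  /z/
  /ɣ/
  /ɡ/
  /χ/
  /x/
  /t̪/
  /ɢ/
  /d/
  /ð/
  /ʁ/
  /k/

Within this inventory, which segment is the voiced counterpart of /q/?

/ɢ/

/q/ is a voiceless uvular stop.
The voiced counterpart is a voiced uvular stop — in this inventory, /ɢ/.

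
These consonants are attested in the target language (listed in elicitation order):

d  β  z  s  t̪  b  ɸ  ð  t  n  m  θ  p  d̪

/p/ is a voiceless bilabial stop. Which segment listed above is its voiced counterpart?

/b/

The voiced counterpart is a voiced bilabial stop — in this inventory, /b/.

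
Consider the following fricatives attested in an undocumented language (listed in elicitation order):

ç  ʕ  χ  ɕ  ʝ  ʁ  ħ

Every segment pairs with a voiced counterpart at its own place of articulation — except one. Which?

/ɕ/

Palatal: /ç/ ~ /ʝ/
Uvular: /χ/ ~ /ʁ/
Pharyngeal: /ħ/ ~ /ʕ/
Alveolo-palatal: only /ɕ/ (voiceless); no voiced partner.
So /ɕ/ is the unpaired segment.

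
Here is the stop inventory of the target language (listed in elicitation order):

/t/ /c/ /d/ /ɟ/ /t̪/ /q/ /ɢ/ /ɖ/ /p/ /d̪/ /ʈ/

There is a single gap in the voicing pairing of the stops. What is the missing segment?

/b/

Voiceless: /p/ (bilabial), /t̪/ (dental), /t/ (alveolar), /ʈ/ (retroflex), /c/ (palatal), /q/ (uvular).
Voiced: /d̪/ (dental), /d/ (alveolar), /ɖ/ (retroflex), /ɟ/ (palatal), /ɢ/ (uvular).
The bilabial row has no voiced member, so the gap is the voiced bilabial stop /b/.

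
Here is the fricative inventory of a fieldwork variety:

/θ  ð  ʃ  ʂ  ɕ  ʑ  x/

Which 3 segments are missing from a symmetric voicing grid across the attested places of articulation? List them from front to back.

/ʒ/, /ʐ/, /ɣ/

dental: voiceless /θ/, voiced /ð/.
postalveolar: voiceless /ʃ/, voiced —.
retroflex: voiceless /ʂ/, voiced —.
alveolo-palatal: voiceless /ɕ/, voiced /ʑ/.
velar: voiceless /x/, voiced —.
Gaps, from front to back: postalveolar lacks voiced (/ʒ/); retroflex lacks voiced (/ʐ/); velar lacks voiced (/ɣ/).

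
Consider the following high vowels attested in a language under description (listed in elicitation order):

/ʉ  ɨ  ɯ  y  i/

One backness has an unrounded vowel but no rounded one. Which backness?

front: unrounded /i/, rounded /y/.
central: unrounded /ɨ/, rounded /ʉ/.
back: unrounded /ɯ/, rounded —.
Every backness has a rounded member except back, where /u/ would be expected.

back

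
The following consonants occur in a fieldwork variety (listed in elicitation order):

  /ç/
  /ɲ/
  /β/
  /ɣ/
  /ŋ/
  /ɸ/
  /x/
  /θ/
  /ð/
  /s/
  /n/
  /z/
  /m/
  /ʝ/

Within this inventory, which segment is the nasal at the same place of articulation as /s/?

/n/

/s/ is a voiceless alveolar fricative.
The nasal at the same place is an alveolar nasal — in this inventory, /n/.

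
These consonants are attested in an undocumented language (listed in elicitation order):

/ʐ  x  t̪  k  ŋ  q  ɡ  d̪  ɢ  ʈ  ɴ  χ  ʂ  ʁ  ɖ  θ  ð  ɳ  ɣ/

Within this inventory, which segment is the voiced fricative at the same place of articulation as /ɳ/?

/ʐ/

/ɳ/ is a retroflex nasal.
The voiced fricative at the same place is a voiced retroflex fricative — in this inventory, /ʐ/.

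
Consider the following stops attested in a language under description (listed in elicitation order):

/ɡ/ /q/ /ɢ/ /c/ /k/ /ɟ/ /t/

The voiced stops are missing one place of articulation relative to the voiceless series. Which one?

alveolar

alveolar: voiceless /t/, voiced —.
palatal: voiceless /c/, voiced /ɟ/.
velar: voiceless /k/, voiced /ɡ/.
uvular: voiceless /q/, voiced /ɢ/.
Every place of articulation has a voiced member except alveolar, where /d/ would be expected.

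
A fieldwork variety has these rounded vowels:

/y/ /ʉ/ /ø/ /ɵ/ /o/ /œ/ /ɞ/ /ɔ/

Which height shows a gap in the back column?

height            front     central   back    
high              y         ʉ         —       
high-mid          ø         ɵ         o       
low-mid           œ         ɞ         ɔ       
Every height has a back member except high, where /u/ would be expected.

high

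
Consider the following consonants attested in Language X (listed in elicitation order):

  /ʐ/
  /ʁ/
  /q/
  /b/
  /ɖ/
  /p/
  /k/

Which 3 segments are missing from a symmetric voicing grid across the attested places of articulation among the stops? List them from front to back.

/ʈ/, /ɡ/, /ɢ/

place of articulation  voiceless  voiced  
bilabial          p         b       
retroflex         —         ɖ       
velar             k         —       
uvular            q         —       
Gaps, from front to back: retroflex lacks voiceless (/ʈ/); velar lacks voiced (/ɡ/); uvular lacks voiced (/ɢ/).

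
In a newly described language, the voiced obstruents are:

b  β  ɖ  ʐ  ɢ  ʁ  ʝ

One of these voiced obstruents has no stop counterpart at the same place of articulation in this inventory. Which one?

Bilabial: /b/ ~ /β/
Retroflex: /ɖ/ ~ /ʐ/
Uvular: /ɢ/ ~ /ʁ/
Palatal: only /ʝ/ (fricative); no stop partner.
So /ʝ/ is the unpaired segment.

/ʝ/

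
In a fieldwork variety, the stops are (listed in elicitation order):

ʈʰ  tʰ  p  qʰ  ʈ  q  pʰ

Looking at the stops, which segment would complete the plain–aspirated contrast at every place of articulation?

/t/

place of articulation  plain     aspirated
bilabial          p         pʰ      
alveolar          —         tʰ      
retroflex         ʈ         ʈʰ      
uvular            q         qʰ      
The alveolar row has no plain member, so the gap is the plain alveolar stop /t/.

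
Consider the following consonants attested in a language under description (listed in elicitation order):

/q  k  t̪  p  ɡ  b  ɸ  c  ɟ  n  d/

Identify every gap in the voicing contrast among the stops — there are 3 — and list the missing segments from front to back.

/d̪/, /t/, /ɢ/

place of articulation  voiceless  voiced  
bilabial          p         b       
dental            t̪        —       
alveolar          —         d       
palatal           c         ɟ       
velar             k         ɡ       
uvular            q         —       
Gaps, from front to back: dental lacks voiced (/d̪/); alveolar lacks voiceless (/t/); uvular lacks voiced (/ɢ/).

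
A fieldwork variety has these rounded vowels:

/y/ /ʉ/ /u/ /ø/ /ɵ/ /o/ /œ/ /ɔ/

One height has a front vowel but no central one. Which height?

low-mid

high: front /y/, central /ʉ/, back /u/.
high-mid: front /ø/, central /ɵ/, back /o/.
low-mid: front /œ/, central —, back /ɔ/.
Every height has a central member except low-mid, where /ɞ/ would be expected.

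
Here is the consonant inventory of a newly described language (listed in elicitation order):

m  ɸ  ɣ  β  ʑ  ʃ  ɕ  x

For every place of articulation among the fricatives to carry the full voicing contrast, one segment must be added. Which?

/ʒ/

place of articulation  voiceless  voiced  
bilabial          ɸ         β       
postalveolar      ʃ         —       
alveolo-palatal   ɕ         ʑ       
velar             x         ɣ       
The postalveolar row has no voiced member, so the gap is the voiced postalveolar fricative /ʒ/.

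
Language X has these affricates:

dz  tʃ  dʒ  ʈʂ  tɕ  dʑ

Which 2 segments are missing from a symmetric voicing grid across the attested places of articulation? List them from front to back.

/ts/, /ɖʐ/

Voiceless: /tʃ/ (postalveolar), /ʈʂ/ (retroflex), /tɕ/ (alveolo-palatal).
Voiced: /dz/ (alveolar), /dʒ/ (postalveolar), /dʑ/ (alveolo-palatal).
Gaps, from front to back: alveolar lacks voiceless (/ts/); retroflex lacks voiced (/ɖʐ/).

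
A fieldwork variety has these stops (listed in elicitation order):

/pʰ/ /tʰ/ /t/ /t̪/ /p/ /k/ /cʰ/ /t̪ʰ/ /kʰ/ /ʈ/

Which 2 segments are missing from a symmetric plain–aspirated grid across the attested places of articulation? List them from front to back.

Plain: /p/ (bilabial), /t̪/ (dental), /t/ (alveolar), /ʈ/ (retroflex), /k/ (velar).
Aspirated: /pʰ/ (bilabial), /t̪ʰ/ (dental), /tʰ/ (alveolar), /cʰ/ (palatal), /kʰ/ (velar).
Gaps, from front to back: retroflex lacks aspirated (/ʈʰ/); palatal lacks plain (/c/).

/ʈʰ/, /c/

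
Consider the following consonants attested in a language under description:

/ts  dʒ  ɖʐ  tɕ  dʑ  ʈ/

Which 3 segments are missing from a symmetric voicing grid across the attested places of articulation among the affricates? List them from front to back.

/dz/, /tʃ/, /ʈʂ/

alveolar: voiceless /ts/, voiced —.
postalveolar: voiceless —, voiced /dʒ/.
retroflex: voiceless —, voiced /ɖʐ/.
alveolo-palatal: voiceless /tɕ/, voiced /dʑ/.
Gaps, from front to back: alveolar lacks voiced (/dz/); postalveolar lacks voiceless (/tʃ/); retroflex lacks voiceless (/ʈʂ/).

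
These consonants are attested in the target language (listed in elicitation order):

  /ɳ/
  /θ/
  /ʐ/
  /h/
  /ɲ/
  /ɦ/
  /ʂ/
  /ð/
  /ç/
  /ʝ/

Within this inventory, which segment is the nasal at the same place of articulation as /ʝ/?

/ɲ/

/ʝ/ is a voiced palatal fricative.
The nasal at the same place is a palatal nasal — in this inventory, /ɲ/.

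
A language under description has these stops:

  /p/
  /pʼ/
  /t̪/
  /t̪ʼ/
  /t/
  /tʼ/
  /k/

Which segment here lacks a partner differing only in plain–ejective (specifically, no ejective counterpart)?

Bilabial: /p/ ~ /pʼ/
Dental: /t̪/ ~ /t̪ʼ/
Alveolar: /t/ ~ /tʼ/
Velar: only /k/ (plain); no ejective partner.
So /k/ is the unpaired segment.

/k/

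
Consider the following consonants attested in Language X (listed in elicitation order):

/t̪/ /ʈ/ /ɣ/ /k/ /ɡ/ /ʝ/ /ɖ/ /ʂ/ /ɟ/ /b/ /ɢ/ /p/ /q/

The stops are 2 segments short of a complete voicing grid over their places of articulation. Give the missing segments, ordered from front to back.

/d̪/, /c/

place of articulation  voiceless  voiced  
bilabial          p         b       
dental            t̪        —       
retroflex         ʈ         ɖ       
palatal           —         ɟ       
velar             k         ɡ       
uvular            q         ɢ       
Gaps, from front to back: dental lacks voiced (/d̪/); palatal lacks voiceless (/c/).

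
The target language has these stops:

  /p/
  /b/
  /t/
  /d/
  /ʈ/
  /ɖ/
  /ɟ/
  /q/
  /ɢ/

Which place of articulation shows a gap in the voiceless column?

bilabial: voiceless /p/, voiced /b/.
alveolar: voiceless /t/, voiced /d/.
retroflex: voiceless /ʈ/, voiced /ɖ/.
palatal: voiceless —, voiced /ɟ/.
uvular: voiceless /q/, voiced /ɢ/.
Every place of articulation has a voiceless member except palatal, where /c/ would be expected.

palatal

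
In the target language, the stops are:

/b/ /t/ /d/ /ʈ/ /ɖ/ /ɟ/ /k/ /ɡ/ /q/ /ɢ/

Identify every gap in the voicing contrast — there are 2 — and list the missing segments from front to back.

bilabial: voiceless —, voiced /b/.
alveolar: voiceless /t/, voiced /d/.
retroflex: voiceless /ʈ/, voiced /ɖ/.
palatal: voiceless —, voiced /ɟ/.
velar: voiceless /k/, voiced /ɡ/.
uvular: voiceless /q/, voiced /ɢ/.
Gaps, from front to back: bilabial lacks voiceless (/p/); palatal lacks voiceless (/c/).

/p/, /c/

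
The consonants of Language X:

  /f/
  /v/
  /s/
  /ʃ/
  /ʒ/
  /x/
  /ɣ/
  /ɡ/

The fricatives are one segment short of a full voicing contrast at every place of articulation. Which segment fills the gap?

/z/

labiodental: voiceless /f/, voiced /v/.
alveolar: voiceless /s/, voiced —.
postalveolar: voiceless /ʃ/, voiced /ʒ/.
velar: voiceless /x/, voiced /ɣ/.
The alveolar row has no voiced member, so the gap is the voiced alveolar fricative /z/.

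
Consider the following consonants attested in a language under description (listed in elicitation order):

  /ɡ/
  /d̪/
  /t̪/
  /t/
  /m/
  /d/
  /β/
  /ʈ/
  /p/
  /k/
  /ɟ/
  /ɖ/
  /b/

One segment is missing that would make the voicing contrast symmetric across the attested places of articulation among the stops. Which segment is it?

/c/

Voiceless: /p/ (bilabial), /t̪/ (dental), /t/ (alveolar), /ʈ/ (retroflex), /k/ (velar).
Voiced: /b/ (bilabial), /d̪/ (dental), /d/ (alveolar), /ɖ/ (retroflex), /ɟ/ (palatal), /ɡ/ (velar).
The palatal row has no voiceless member, so the gap is the voiceless palatal stop /c/.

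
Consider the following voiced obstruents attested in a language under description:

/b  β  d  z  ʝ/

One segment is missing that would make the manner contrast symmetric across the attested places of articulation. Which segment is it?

/ɟ/

bilabial: stop /b/, fricative /β/.
alveolar: stop /d/, fricative /z/.
palatal: stop —, fricative /ʝ/.
The palatal row has no stop member, so the gap is the palatal stop /ɟ/.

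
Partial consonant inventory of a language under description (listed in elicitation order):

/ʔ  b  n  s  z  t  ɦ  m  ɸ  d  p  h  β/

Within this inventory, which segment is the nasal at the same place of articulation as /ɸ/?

/ɸ/ is a voiceless bilabial fricative.
The nasal at the same place is a bilabial nasal — in this inventory, /m/.

/m/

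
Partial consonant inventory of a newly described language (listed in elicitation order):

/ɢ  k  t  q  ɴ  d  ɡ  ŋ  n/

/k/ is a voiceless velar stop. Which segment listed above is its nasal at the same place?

The nasal at the same place is a velar nasal — in this inventory, /ŋ/.

/ŋ/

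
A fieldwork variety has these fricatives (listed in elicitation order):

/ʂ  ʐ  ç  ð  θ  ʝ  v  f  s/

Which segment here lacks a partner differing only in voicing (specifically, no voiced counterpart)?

/s/

Labiodental: /f/ ~ /v/
Dental: /θ/ ~ /ð/
Retroflex: /ʂ/ ~ /ʐ/
Palatal: /ç/ ~ /ʝ/
Alveolar: only /s/ (voiceless); no voiced partner.
So /s/ is the unpaired segment.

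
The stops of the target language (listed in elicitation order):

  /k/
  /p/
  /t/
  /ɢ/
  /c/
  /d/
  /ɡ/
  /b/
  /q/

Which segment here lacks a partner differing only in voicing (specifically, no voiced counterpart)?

/c/

Bilabial: /p/ ~ /b/
Alveolar: /t/ ~ /d/
Velar: /k/ ~ /ɡ/
Uvular: /q/ ~ /ɢ/
Palatal: only /c/ (voiceless); no voiced partner.
So /c/ is the unpaired segment.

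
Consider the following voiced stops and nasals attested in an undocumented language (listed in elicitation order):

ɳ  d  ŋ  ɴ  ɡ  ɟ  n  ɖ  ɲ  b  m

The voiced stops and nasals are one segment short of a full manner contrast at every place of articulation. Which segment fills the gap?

place of articulation  oral stop  nasal   
bilabial          b         m       
alveolar          d         n       
retroflex         ɖ         ɳ       
palatal           ɟ         ɲ       
velar             ɡ         ŋ       
uvular            —         ɴ       
The uvular row has no oral stop member, so the gap is the uvular oral stop /ɢ/.

/ɢ/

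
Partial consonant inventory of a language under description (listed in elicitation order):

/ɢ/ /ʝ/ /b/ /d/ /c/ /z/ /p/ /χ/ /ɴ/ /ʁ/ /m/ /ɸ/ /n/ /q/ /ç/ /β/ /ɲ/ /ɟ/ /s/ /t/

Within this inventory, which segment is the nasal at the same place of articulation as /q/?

/q/ is a voiceless uvular stop.
The nasal at the same place is an uvular nasal — in this inventory, /ɴ/.

/ɴ/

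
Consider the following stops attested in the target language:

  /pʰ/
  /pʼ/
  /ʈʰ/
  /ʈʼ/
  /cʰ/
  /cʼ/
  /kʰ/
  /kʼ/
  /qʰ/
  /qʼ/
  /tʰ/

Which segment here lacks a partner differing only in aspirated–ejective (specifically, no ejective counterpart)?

/tʰ/

Bilabial: /pʰ/ ~ /pʼ/
Retroflex: /ʈʰ/ ~ /ʈʼ/
Palatal: /cʰ/ ~ /cʼ/
Velar: /kʰ/ ~ /kʼ/
Uvular: /qʰ/ ~ /qʼ/
Alveolar: only /tʰ/ (aspirated); no ejective partner.
So /tʰ/ is the unpaired segment.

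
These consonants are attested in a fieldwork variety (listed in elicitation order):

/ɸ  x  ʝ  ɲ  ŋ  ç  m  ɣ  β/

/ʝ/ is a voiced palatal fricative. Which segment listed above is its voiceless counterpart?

The voiceless counterpart is a voiceless palatal fricative — in this inventory, /ç/.

/ç/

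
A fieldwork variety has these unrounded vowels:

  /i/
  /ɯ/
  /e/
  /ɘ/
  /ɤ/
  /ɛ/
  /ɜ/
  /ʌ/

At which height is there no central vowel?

high

Front: /i/ (high), /e/ (high-mid), /ɛ/ (low-mid).
Central: /ɘ/ (high-mid), /ɜ/ (low-mid).
Back: /ɯ/ (high), /ɤ/ (high-mid), /ʌ/ (low-mid).
Every height has a central member except high, where /ɨ/ would be expected.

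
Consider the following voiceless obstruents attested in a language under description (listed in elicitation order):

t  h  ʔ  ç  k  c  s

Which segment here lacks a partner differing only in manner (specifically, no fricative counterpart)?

Alveolar: /t/ ~ /s/
Palatal: /c/ ~ /ç/
Glottal: /ʔ/ ~ /h/
Velar: only /k/ (stop); no fricative partner.
So /k/ is the unpaired segment.

/k/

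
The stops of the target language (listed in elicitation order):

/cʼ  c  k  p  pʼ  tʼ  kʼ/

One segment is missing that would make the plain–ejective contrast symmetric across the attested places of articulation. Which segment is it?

/t/

Plain: /p/ (bilabial), /c/ (palatal), /k/ (velar).
Ejective: /pʼ/ (bilabial), /tʼ/ (alveolar), /cʼ/ (palatal), /kʼ/ (velar).
The alveolar row has no plain member, so the gap is the plain alveolar stop /t/.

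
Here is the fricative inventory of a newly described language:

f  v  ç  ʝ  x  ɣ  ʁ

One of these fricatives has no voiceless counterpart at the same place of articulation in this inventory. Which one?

Labiodental: /f/ ~ /v/
Palatal: /ç/ ~ /ʝ/
Velar: /x/ ~ /ɣ/
Uvular: only /ʁ/ (voiced); no voiceless partner.
So /ʁ/ is the unpaired segment.

/ʁ/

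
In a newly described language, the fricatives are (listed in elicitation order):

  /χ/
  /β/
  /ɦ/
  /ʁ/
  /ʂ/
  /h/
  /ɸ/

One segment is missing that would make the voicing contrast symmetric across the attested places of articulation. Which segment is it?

/ʐ/

place of articulation  voiceless  voiced  
bilabial          ɸ         β       
retroflex         ʂ         —       
uvular            χ         ʁ       
glottal           h         ɦ       
The retroflex row has no voiced member, so the gap is the voiced retroflex fricative /ʐ/.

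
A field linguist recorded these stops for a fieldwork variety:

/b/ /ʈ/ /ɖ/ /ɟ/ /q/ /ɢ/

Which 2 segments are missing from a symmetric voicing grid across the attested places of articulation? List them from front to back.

/p/, /c/

place of articulation  voiceless  voiced  
bilabial          —         b       
retroflex         ʈ         ɖ       
palatal           —         ɟ       
uvular            q         ɢ       
Gaps, from front to back: bilabial lacks voiceless (/p/); palatal lacks voiceless (/c/).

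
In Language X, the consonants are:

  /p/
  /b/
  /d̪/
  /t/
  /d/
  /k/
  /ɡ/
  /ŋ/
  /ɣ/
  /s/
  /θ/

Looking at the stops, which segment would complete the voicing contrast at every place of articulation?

bilabial: voiceless /p/, voiced /b/.
dental: voiceless —, voiced /d̪/.
alveolar: voiceless /t/, voiced /d/.
velar: voiceless /k/, voiced /ɡ/.
The dental row has no voiceless member, so the gap is the voiceless dental stop /t̪/.

/t̪/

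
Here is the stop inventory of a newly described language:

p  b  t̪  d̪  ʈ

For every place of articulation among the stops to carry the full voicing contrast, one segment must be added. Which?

Voiceless: /p/ (bilabial), /t̪/ (dental), /ʈ/ (retroflex).
Voiced: /b/ (bilabial), /d̪/ (dental).
The retroflex row has no voiced member, so the gap is the voiced retroflex stop /ɖ/.

/ɖ/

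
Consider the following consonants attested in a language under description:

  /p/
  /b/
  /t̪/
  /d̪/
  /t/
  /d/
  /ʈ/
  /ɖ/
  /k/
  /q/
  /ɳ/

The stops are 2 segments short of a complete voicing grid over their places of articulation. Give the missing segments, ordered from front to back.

/ɡ/, /ɢ/

bilabial: voiceless /p/, voiced /b/.
dental: voiceless /t̪/, voiced /d̪/.
alveolar: voiceless /t/, voiced /d/.
retroflex: voiceless /ʈ/, voiced /ɖ/.
velar: voiceless /k/, voiced —.
uvular: voiceless /q/, voiced —.
Gaps, from front to back: velar lacks voiced (/ɡ/); uvular lacks voiced (/ɢ/).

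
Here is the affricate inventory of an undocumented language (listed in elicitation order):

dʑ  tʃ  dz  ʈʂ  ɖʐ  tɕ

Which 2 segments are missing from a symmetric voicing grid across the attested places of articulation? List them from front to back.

/ts/, /dʒ/

alveolar: voiceless —, voiced /dz/.
postalveolar: voiceless /tʃ/, voiced —.
retroflex: voiceless /ʈʂ/, voiced /ɖʐ/.
alveolo-palatal: voiceless /tɕ/, voiced /dʑ/.
Gaps, from front to back: alveolar lacks voiceless (/ts/); postalveolar lacks voiced (/dʒ/).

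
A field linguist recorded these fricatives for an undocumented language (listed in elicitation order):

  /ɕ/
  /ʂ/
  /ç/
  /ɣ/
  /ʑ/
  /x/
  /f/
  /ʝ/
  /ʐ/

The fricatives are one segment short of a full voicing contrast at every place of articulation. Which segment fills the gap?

labiodental: voiceless /f/, voiced —.
retroflex: voiceless /ʂ/, voiced /ʐ/.
alveolo-palatal: voiceless /ɕ/, voiced /ʑ/.
palatal: voiceless /ç/, voiced /ʝ/.
velar: voiceless /x/, voiced /ɣ/.
The labiodental row has no voiced member, so the gap is the voiced labiodental fricative /v/.

/v/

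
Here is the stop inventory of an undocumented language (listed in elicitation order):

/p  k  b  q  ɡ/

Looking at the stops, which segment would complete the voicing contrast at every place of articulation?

/ɢ/

Voiceless: /p/ (bilabial), /k/ (velar), /q/ (uvular).
Voiced: /b/ (bilabial), /ɡ/ (velar).
The uvular row has no voiced member, so the gap is the voiced uvular stop /ɢ/.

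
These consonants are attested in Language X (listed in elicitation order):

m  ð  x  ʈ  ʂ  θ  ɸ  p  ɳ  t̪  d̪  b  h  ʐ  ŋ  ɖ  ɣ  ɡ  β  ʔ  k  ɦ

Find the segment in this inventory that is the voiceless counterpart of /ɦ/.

/ɦ/ is a voiced glottal fricative.
The voiceless counterpart is a voiceless glottal fricative — in this inventory, /h/.

/h/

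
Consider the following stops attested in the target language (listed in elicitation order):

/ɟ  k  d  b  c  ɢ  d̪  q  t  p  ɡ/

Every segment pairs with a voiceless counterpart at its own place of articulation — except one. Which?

Bilabial: /p/ ~ /b/
Alveolar: /t/ ~ /d/
Palatal: /c/ ~ /ɟ/
Velar: /k/ ~ /ɡ/
Uvular: /q/ ~ /ɢ/
Dental: only /d̪/ (voiced); no voiceless partner.
So /d̪/ is the unpaired segment.

/d̪/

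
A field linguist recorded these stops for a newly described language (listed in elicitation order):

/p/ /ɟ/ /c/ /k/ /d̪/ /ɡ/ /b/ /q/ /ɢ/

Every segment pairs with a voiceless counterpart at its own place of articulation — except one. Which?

/d̪/

Bilabial: /p/ ~ /b/
Palatal: /c/ ~ /ɟ/
Velar: /k/ ~ /ɡ/
Uvular: /q/ ~ /ɢ/
Dental: only /d̪/ (voiced); no voiceless partner.
So /d̪/ is the unpaired segment.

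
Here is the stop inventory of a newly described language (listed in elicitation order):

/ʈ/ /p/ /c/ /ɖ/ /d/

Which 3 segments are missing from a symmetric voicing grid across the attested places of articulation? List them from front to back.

/b/, /t/, /ɟ/

place of articulation  voiceless  voiced  
bilabial          p         —       
alveolar          —         d       
retroflex         ʈ         ɖ       
palatal           c         —       
Gaps, from front to back: bilabial lacks voiced (/b/); alveolar lacks voiceless (/t/); palatal lacks voiced (/ɟ/).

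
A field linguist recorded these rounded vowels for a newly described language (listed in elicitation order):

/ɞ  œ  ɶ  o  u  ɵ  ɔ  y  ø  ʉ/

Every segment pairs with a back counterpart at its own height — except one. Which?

/ɶ/

High: /y/ ~ /ʉ/ ~ /u/
High-mid: /ø/ ~ /ɵ/ ~ /o/
Low-mid: /œ/ ~ /ɞ/ ~ /ɔ/
Low: only /ɶ/ (front); no back partner.
So /ɶ/ is the unpaired segment.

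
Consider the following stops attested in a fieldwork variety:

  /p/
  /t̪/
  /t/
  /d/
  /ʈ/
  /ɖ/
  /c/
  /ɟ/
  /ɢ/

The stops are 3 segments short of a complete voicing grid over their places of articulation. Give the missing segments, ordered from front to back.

/b/, /d̪/, /q/

bilabial: voiceless /p/, voiced —.
dental: voiceless /t̪/, voiced —.
alveolar: voiceless /t/, voiced /d/.
retroflex: voiceless /ʈ/, voiced /ɖ/.
palatal: voiceless /c/, voiced /ɟ/.
uvular: voiceless —, voiced /ɢ/.
Gaps, from front to back: bilabial lacks voiced (/b/); dental lacks voiced (/d̪/); uvular lacks voiceless (/q/).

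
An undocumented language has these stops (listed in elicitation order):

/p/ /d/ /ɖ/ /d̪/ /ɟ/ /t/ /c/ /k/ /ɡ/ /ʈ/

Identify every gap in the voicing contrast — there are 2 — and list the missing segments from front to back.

/b/, /t̪/

bilabial: voiceless /p/, voiced —.
dental: voiceless —, voiced /d̪/.
alveolar: voiceless /t/, voiced /d/.
retroflex: voiceless /ʈ/, voiced /ɖ/.
palatal: voiceless /c/, voiced /ɟ/.
velar: voiceless /k/, voiced /ɡ/.
Gaps, from front to back: bilabial lacks voiced (/b/); dental lacks voiceless (/t̪/).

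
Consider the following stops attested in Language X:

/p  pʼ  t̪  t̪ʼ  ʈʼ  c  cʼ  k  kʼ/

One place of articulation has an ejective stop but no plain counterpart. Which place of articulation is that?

place of articulation  plain     ejective
bilabial          p         pʼ      
dental            t̪        t̪ʼ     
retroflex         —         ʈʼ      
palatal           c         cʼ      
velar             k         kʼ      
Every place of articulation has a plain member except retroflex, where /ʈ/ would be expected.

retroflex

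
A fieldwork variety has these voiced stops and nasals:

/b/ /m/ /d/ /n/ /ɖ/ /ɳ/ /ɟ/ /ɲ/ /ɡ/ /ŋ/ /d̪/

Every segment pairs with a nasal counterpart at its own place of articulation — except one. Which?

Bilabial: /b/ ~ /m/
Alveolar: /d/ ~ /n/
Retroflex: /ɖ/ ~ /ɳ/
Palatal: /ɟ/ ~ /ɲ/
Velar: /ɡ/ ~ /ŋ/
Dental: only /d̪/ (oral stop); no nasal partner.
So /d̪/ is the unpaired segment.

/d̪/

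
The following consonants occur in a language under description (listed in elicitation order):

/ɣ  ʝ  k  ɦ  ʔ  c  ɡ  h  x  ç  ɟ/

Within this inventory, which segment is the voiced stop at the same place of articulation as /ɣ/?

/ɣ/ is a voiced velar fricative.
The voiced stop at the same place is a voiced velar stop — in this inventory, /ɡ/.

/ɡ/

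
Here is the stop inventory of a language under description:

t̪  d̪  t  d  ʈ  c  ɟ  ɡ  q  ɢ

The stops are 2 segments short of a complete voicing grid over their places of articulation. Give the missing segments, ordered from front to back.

Voiceless: /t̪/ (dental), /t/ (alveolar), /ʈ/ (retroflex), /c/ (palatal), /q/ (uvular).
Voiced: /d̪/ (dental), /d/ (alveolar), /ɟ/ (palatal), /ɡ/ (velar), /ɢ/ (uvular).
Gaps, from front to back: retroflex lacks voiced (/ɖ/); velar lacks voiceless (/k/).

/ɖ/, /k/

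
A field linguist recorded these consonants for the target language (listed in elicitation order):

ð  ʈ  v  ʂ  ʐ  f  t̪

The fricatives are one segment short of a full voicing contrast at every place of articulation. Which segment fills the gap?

Voiceless: /f/ (labiodental), /ʂ/ (retroflex).
Voiced: /v/ (labiodental), /ð/ (dental), /ʐ/ (retroflex).
The dental row has no voiceless member, so the gap is the voiceless dental fricative /θ/.

/θ/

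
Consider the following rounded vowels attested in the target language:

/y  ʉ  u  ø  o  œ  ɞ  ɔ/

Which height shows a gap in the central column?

height            front     central   back    
high              y         ʉ         u       
high-mid          ø         —         o       
low-mid           œ         ɞ         ɔ       
Every height has a central member except high-mid, where /ɵ/ would be expected.

high-mid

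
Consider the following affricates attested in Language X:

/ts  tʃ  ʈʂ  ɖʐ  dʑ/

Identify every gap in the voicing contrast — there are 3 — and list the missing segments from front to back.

Voiceless: /ts/ (alveolar), /tʃ/ (postalveolar), /ʈʂ/ (retroflex).
Voiced: /ɖʐ/ (retroflex), /dʑ/ (alveolo-palatal).
Gaps, from front to back: alveolar lacks voiced (/dz/); postalveolar lacks voiced (/dʒ/); alveolo-palatal lacks voiceless (/tɕ/).

/dz/, /dʒ/, /tɕ/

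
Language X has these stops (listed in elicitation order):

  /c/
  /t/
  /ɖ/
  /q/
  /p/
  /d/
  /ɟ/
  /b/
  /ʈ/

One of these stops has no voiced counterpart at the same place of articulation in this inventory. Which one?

Bilabial: /p/ ~ /b/
Alveolar: /t/ ~ /d/
Retroflex: /ʈ/ ~ /ɖ/
Palatal: /c/ ~ /ɟ/
Uvular: only /q/ (voiceless); no voiced partner.
So /q/ is the unpaired segment.

/q/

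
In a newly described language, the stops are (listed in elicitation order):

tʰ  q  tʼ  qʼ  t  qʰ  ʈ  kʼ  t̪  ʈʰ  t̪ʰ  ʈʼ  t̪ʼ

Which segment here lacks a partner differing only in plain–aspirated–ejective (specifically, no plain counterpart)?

Dental: /t̪/ ~ /t̪ʰ/ ~ /t̪ʼ/
Alveolar: /t/ ~ /tʰ/ ~ /tʼ/
Retroflex: /ʈ/ ~ /ʈʰ/ ~ /ʈʼ/
Uvular: /q/ ~ /qʰ/ ~ /qʼ/
Velar: only /kʼ/ (ejective); no plain partner.
So /kʼ/ is the unpaired segment.

/kʼ/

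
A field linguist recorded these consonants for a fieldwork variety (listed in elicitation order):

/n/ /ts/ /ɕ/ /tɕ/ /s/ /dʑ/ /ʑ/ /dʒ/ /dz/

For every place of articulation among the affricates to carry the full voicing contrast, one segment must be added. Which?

/tʃ/

Voiceless: /ts/ (alveolar), /tɕ/ (alveolo-palatal).
Voiced: /dz/ (alveolar), /dʒ/ (postalveolar), /dʑ/ (alveolo-palatal).
The postalveolar row has no voiceless member, so the gap is the voiceless postalveolar affricate /tʃ/.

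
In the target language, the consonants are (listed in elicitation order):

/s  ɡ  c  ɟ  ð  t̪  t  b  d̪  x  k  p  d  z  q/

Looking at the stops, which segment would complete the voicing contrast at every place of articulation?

/ɢ/

bilabial: voiceless /p/, voiced /b/.
dental: voiceless /t̪/, voiced /d̪/.
alveolar: voiceless /t/, voiced /d/.
palatal: voiceless /c/, voiced /ɟ/.
velar: voiceless /k/, voiced /ɡ/.
uvular: voiceless /q/, voiced —.
The uvular row has no voiced member, so the gap is the voiced uvular stop /ɢ/.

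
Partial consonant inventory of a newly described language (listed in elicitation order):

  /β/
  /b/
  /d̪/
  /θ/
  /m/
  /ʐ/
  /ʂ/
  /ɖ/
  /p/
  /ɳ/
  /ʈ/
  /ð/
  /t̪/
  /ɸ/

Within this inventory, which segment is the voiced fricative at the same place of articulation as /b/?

/β/

/b/ is a voiced bilabial stop.
The voiced fricative at the same place is a voiced bilabial fricative — in this inventory, /β/.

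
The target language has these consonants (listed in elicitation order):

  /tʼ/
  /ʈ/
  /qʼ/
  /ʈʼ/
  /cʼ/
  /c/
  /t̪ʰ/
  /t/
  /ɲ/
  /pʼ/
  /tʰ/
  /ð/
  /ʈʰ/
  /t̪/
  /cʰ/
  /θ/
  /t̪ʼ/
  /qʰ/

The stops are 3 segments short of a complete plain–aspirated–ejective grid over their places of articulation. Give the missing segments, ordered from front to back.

place of articulation  plain     aspirated  ejective
bilabial          —         —         pʼ      
dental            t̪        t̪ʰ       t̪ʼ     
alveolar          t         tʰ        tʼ      
retroflex         ʈ         ʈʰ        ʈʼ      
palatal           c         cʰ        cʼ      
uvular            —         qʰ        qʼ      
Gaps, from front to back: bilabial lacks plain (/p/); bilabial lacks aspirated (/pʰ/); uvular lacks plain (/q/).

/p/, /pʰ/, /q/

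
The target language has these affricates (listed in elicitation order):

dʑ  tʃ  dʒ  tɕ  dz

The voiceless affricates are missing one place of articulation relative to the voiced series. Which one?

alveolar

place of articulation  voiceless  voiced  
alveolar          —         dz      
postalveolar      tʃ        dʒ      
alveolo-palatal   tɕ        dʑ      
Every place of articulation has a voiceless member except alveolar, where /ts/ would be expected.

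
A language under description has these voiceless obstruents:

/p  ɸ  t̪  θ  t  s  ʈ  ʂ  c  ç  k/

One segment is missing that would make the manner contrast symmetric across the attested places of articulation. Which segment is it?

/x/

Stop: /p/ (bilabial), /t̪/ (dental), /t/ (alveolar), /ʈ/ (retroflex), /c/ (palatal), /k/ (velar).
Fricative: /ɸ/ (bilabial), /θ/ (dental), /s/ (alveolar), /ʂ/ (retroflex), /ç/ (palatal).
The velar row has no fricative member, so the gap is the velar fricative /x/.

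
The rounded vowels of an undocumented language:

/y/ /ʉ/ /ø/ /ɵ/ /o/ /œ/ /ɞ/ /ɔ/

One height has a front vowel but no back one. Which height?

height            front     central   back    
high              y         ʉ         —       
high-mid          ø         ɵ         o       
low-mid           œ         ɞ         ɔ       
Every height has a back member except high, where /u/ would be expected.

high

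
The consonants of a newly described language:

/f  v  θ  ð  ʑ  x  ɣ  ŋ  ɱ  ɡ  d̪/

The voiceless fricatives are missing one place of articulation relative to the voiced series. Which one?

alveolo-palatal

labiodental: voiceless /f/, voiced /v/.
dental: voiceless /θ/, voiced /ð/.
alveolo-palatal: voiceless —, voiced /ʑ/.
velar: voiceless /x/, voiced /ɣ/.
Every place of articulation has a voiceless member except alveolo-palatal, where /ɕ/ would be expected.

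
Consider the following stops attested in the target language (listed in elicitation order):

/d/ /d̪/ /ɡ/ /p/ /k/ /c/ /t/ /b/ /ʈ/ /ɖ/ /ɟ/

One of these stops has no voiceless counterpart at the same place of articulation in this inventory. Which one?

Bilabial: /p/ ~ /b/
Alveolar: /t/ ~ /d/
Retroflex: /ʈ/ ~ /ɖ/
Palatal: /c/ ~ /ɟ/
Velar: /k/ ~ /ɡ/
Dental: only /d̪/ (voiced); no voiceless partner.
So /d̪/ is the unpaired segment.

/d̪/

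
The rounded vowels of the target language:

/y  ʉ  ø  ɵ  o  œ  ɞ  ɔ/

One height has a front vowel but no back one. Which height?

high

high: front /y/, central /ʉ/, back —.
high-mid: front /ø/, central /ɵ/, back /o/.
low-mid: front /œ/, central /ɞ/, back /ɔ/.
Every height has a back member except high, where /u/ would be expected.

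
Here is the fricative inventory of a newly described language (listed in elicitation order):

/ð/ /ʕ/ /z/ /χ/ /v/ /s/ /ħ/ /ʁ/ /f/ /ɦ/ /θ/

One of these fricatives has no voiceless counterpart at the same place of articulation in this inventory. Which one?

Labiodental: /f/ ~ /v/
Dental: /θ/ ~ /ð/
Alveolar: /s/ ~ /z/
Uvular: /χ/ ~ /ʁ/
Pharyngeal: /ħ/ ~ /ʕ/
Glottal: only /ɦ/ (voiced); no voiceless partner.
So /ɦ/ is the unpaired segment.

/ɦ/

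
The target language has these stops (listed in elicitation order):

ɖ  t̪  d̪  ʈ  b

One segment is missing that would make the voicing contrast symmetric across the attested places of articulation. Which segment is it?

/p/

bilabial: voiceless —, voiced /b/.
dental: voiceless /t̪/, voiced /d̪/.
retroflex: voiceless /ʈ/, voiced /ɖ/.
The bilabial row has no voiceless member, so the gap is the voiceless bilabial stop /p/.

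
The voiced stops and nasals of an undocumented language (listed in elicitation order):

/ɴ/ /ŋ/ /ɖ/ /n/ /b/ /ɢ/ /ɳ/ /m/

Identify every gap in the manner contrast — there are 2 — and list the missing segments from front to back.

place of articulation  oral stop  nasal   
bilabial          b         m       
alveolar          —         n       
retroflex         ɖ         ɳ       
velar             —         ŋ       
uvular            ɢ         ɴ       
Gaps, from front to back: alveolar lacks oral stop (/d/); velar lacks oral stop (/ɡ/).

/d/, /ɡ/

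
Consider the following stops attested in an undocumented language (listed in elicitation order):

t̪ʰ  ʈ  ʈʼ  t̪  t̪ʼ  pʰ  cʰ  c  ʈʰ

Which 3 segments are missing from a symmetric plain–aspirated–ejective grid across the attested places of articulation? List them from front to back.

/p/, /pʼ/, /cʼ/

place of articulation  plain     aspirated  ejective
bilabial          —         pʰ        —       
dental            t̪        t̪ʰ       t̪ʼ     
retroflex         ʈ         ʈʰ        ʈʼ      
palatal           c         cʰ        —       
Gaps, from front to back: bilabial lacks plain (/p/); bilabial lacks ejective (/pʼ/); palatal lacks ejective (/cʼ/).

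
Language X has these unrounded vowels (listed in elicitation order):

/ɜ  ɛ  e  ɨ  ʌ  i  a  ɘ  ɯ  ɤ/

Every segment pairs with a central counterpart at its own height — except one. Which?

High: /i/ ~ /ɨ/ ~ /ɯ/
High-mid: /e/ ~ /ɘ/ ~ /ɤ/
Low-mid: /ɛ/ ~ /ɜ/ ~ /ʌ/
Low: only /a/ (front); no central partner.
So /a/ is the unpaired segment.

/a/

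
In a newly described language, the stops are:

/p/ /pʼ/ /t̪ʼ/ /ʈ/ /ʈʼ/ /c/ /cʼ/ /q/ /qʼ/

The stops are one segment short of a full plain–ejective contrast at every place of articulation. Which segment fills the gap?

/t̪/

place of articulation  plain     ejective
bilabial          p         pʼ      
dental            —         t̪ʼ     
retroflex         ʈ         ʈʼ      
palatal           c         cʼ      
uvular            q         qʼ      
The dental row has no plain member, so the gap is the plain dental stop /t̪/.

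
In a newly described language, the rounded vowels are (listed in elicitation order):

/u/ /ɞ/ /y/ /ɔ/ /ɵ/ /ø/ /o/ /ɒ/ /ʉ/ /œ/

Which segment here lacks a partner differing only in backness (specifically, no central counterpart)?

/ɒ/

High: /y/ ~ /ʉ/ ~ /u/
High-mid: /ø/ ~ /ɵ/ ~ /o/
Low-mid: /œ/ ~ /ɞ/ ~ /ɔ/
Low: only /ɒ/ (back); no central partner.
So /ɒ/ is the unpaired segment.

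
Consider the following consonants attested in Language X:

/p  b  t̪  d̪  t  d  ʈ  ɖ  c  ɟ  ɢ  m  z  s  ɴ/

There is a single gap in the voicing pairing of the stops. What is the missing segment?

/q/

bilabial: voiceless /p/, voiced /b/.
dental: voiceless /t̪/, voiced /d̪/.
alveolar: voiceless /t/, voiced /d/.
retroflex: voiceless /ʈ/, voiced /ɖ/.
palatal: voiceless /c/, voiced /ɟ/.
uvular: voiceless —, voiced /ɢ/.
The uvular row has no voiceless member, so the gap is the voiceless uvular stop /q/.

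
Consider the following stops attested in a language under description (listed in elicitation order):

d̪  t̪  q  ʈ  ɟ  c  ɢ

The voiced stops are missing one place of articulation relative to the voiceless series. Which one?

retroflex

Voiceless: /t̪/ (dental), /ʈ/ (retroflex), /c/ (palatal), /q/ (uvular).
Voiced: /d̪/ (dental), /ɟ/ (palatal), /ɢ/ (uvular).
Every place of articulation has a voiced member except retroflex, where /ɖ/ would be expected.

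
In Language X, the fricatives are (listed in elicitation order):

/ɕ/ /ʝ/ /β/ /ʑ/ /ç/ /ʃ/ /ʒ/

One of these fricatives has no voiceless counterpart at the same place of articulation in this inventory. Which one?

Postalveolar: /ʃ/ ~ /ʒ/
Alveolo-palatal: /ɕ/ ~ /ʑ/
Palatal: /ç/ ~ /ʝ/
Bilabial: only /β/ (voiced); no voiceless partner.
So /β/ is the unpaired segment.

/β/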